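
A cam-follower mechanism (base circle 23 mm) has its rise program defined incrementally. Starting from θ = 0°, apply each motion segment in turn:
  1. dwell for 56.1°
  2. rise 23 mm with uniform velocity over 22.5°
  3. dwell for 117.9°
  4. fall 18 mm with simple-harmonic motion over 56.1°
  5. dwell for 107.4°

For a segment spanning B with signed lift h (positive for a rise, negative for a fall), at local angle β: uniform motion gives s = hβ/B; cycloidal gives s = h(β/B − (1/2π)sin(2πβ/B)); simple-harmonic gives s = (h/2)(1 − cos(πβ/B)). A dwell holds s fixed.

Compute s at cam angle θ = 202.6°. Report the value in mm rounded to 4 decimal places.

seg 1 [0°–56.1°] dwell: s stays 0.0000
seg 2 [56.1°–78.6°] uniform, h=23: full span → s += 23 → s = 23.0000
seg 3 [78.6°–196.5°] dwell: s stays 23.0000
seg 4 [196.5°–252.6°] simple-harmonic, h=-18: θ=202.6° here. β=6.1, B=56.1. -18/2·(1 − cos(π·0.1087)) = -0.5200 → s = 22.4800

22.4800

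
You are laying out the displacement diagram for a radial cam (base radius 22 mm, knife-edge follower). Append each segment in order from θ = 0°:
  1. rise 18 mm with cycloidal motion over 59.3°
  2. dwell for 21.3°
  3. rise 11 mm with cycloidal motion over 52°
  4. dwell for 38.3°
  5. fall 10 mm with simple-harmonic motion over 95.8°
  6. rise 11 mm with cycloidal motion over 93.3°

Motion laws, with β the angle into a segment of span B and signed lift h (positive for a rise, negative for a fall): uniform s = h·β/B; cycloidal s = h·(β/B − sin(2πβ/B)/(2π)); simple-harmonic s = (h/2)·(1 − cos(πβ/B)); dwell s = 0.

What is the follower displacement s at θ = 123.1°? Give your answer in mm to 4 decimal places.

seg 1 [0°–59.3°] cycloidal, h=18: full span → s += 18 → s = 18.0000
seg 2 [59.3°–80.6°] dwell: s stays 18.0000
seg 3 [80.6°–132.6°] cycloidal, h=11: θ=123.1° here. β=42.5, B=52. 11·(0.8173 − sin(2π·0.8173)/(2π)) = 10.5869 → s = 28.5869

28.5869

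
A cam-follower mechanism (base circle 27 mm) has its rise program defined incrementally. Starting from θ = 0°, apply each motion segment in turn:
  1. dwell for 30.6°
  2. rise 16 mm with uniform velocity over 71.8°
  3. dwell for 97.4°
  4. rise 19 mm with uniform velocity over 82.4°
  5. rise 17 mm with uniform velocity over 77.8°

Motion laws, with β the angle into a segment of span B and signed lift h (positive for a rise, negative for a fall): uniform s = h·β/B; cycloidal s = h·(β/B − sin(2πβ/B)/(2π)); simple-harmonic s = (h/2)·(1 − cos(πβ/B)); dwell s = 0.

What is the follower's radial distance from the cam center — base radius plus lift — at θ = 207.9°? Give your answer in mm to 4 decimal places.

seg 1 [0°–30.6°] dwell: s stays 0.0000
seg 2 [30.6°–102.4°] uniform, h=16: full span → s += 16 → s = 16.0000
seg 3 [102.4°–199.8°] dwell: s stays 16.0000
seg 4 [199.8°–282.2°] uniform, h=19: θ=207.9° here. β=8.1, B=82.4. 19·8.1/82.4 = 1.8677 → s = 17.8677
radial distance = base radius + s = 27 + 17.8677 = 44.8677

44.8677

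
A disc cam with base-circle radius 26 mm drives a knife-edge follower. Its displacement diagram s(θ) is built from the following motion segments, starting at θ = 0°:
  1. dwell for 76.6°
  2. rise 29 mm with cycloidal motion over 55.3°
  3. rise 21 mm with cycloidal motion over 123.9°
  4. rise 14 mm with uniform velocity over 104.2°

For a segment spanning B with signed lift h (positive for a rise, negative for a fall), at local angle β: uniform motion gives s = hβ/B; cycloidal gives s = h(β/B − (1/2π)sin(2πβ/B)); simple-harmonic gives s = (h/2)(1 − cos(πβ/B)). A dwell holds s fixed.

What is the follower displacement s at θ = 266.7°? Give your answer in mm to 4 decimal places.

seg 1 [0°–76.6°] dwell: s stays 0.0000
seg 2 [76.6°–131.9°] cycloidal, h=29: full span → s += 29 → s = 29.0000
seg 3 [131.9°–255.8°] cycloidal, h=21: full span → s += 21 → s = 50.0000
seg 4 [255.8°–360°] uniform, h=14: θ=266.7° here. β=10.9, B=104.2. 14·10.9/104.2 = 1.4645 → s = 51.4645

51.4645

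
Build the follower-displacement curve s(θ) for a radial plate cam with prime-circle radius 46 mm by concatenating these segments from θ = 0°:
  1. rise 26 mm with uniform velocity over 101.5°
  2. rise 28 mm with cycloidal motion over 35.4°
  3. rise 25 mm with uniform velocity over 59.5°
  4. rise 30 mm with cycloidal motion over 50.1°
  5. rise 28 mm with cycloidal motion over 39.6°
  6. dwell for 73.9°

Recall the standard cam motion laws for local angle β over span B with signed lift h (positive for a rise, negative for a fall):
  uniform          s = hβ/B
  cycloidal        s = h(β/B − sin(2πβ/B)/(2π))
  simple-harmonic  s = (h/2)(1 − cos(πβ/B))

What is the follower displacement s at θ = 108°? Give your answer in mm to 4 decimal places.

seg 1 [0°–101.5°] uniform, h=26: full span → s += 26 → s = 26.0000
seg 2 [101.5°–136.9°] cycloidal, h=28: θ=108° here. β=6.5, B=35.4. 28·(0.1836 − sin(2π·0.1836)/(2π)) = 1.0670 → s = 27.0670

27.0670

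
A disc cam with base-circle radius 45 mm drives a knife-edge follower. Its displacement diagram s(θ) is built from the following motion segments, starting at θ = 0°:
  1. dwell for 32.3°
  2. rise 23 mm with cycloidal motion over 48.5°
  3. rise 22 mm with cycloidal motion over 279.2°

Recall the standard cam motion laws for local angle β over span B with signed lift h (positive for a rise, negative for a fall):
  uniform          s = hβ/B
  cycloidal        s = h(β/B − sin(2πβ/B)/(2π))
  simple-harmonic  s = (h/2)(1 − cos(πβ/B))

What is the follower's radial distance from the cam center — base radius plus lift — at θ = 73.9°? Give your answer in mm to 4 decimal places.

seg 1 [0°–32.3°] dwell: s stays 0.0000
seg 2 [32.3°–80.8°] cycloidal, h=23: θ=73.9° here. β=41.6, B=48.5. 23·(0.8577 − sin(2π·0.8577)/(2π)) = 22.5813 → s = 22.5813
radial distance = base radius + s = 45 + 22.5813 = 67.5813

67.5813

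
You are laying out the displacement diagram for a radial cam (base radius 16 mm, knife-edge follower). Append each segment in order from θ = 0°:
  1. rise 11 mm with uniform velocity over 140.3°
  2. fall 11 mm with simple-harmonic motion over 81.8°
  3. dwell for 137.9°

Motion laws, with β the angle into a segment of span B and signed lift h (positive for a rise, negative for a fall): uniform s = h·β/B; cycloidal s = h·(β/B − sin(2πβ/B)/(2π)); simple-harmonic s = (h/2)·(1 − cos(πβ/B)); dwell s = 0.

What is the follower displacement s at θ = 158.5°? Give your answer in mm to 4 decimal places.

seg 1 [0°–140.3°] uniform, h=11: full span → s += 11 → s = 11.0000
seg 2 [140.3°–222.1°] simple-harmonic, h=-11: θ=158.5° here. β=18.2, B=81.8. -11/2·(1 − cos(π·0.2225)) = -1.2898 → s = 9.7102

9.7102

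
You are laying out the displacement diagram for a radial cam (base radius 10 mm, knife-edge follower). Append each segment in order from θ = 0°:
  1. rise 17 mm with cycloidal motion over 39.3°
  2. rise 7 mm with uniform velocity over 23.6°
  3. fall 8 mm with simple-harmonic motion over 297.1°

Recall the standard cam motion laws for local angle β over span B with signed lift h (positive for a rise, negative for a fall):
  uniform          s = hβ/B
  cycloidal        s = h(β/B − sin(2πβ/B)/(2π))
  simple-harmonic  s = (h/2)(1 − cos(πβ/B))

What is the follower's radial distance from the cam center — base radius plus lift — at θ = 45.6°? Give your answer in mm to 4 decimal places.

seg 1 [0°–39.3°] cycloidal, h=17: full span → s += 17 → s = 17.0000
seg 2 [39.3°–62.9°] uniform, h=7: θ=45.6° here. β=6.3, B=23.6. 7·6.3/23.6 = 1.8686 → s = 18.8686
radial distance = base radius + s = 10 + 18.8686 = 28.8686

28.8686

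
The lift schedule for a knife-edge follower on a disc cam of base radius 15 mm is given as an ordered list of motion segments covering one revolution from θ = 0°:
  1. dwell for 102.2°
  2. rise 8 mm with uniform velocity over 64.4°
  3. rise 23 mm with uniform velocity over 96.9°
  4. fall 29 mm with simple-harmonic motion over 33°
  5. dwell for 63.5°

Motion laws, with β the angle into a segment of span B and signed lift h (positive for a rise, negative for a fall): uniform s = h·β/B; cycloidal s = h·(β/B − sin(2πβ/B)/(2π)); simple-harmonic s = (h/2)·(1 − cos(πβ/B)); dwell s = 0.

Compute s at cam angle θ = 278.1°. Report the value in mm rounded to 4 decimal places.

seg 1 [0°–102.2°] dwell: s stays 0.0000
seg 2 [102.2°–166.6°] uniform, h=8: full span → s += 8 → s = 8.0000
seg 3 [166.6°–263.5°] uniform, h=23: full span → s += 23 → s = 31.0000
seg 4 [263.5°–296.5°] simple-harmonic, h=-29: θ=278.1° here. β=14.6, B=33. -29/2·(1 − cos(π·0.4424)) = -11.8915 → s = 19.1085

19.1085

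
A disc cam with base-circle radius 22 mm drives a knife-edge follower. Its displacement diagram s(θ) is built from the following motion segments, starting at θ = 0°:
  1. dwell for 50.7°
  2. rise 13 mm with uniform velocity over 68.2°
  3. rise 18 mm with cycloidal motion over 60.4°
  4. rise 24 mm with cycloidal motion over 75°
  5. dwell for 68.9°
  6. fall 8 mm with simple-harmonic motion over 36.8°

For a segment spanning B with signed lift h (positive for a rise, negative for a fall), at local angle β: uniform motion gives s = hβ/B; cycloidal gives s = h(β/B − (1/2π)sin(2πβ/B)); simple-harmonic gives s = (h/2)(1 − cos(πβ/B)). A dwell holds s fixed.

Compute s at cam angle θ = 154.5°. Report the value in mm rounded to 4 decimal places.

seg 1 [0°–50.7°] dwell: s stays 0.0000
seg 2 [50.7°–118.9°] uniform, h=13: full span → s += 13 → s = 13.0000
seg 3 [118.9°–179.3°] cycloidal, h=18: θ=154.5° here. β=35.6, B=60.4. 18·(0.5894 − sin(2π·0.5894)/(2π)) = 12.1352 → s = 25.1352

25.1352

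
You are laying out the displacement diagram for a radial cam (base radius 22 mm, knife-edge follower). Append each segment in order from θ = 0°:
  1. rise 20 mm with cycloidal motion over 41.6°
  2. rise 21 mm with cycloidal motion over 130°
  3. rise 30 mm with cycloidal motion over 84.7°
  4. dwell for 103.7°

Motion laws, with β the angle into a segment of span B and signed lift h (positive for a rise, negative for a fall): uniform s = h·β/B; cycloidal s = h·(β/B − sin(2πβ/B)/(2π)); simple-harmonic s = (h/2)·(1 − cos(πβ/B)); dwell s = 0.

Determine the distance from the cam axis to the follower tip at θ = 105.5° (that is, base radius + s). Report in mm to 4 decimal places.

seg 1 [0°–41.6°] cycloidal, h=20: full span → s += 20 → s = 20.0000
seg 2 [41.6°–171.6°] cycloidal, h=21: θ=105.5° here. β=63.9, B=130. 21·(0.4915 − sin(2π·0.4915)/(2π)) = 10.1447 → s = 30.1447
radial distance = base radius + s = 22 + 30.1447 = 52.1447

52.1447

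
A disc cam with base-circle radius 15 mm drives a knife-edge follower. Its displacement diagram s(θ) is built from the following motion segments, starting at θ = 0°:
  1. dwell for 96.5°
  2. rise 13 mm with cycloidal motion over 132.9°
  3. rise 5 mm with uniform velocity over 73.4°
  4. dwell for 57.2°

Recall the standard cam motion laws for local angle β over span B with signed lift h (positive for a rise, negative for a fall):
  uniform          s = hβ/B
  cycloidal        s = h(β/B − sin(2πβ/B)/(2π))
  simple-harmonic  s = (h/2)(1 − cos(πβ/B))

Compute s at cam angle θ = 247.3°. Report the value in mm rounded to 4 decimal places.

seg 1 [0°–96.5°] dwell: s stays 0.0000
seg 2 [96.5°–229.4°] cycloidal, h=13: full span → s += 13 → s = 13.0000
seg 3 [229.4°–302.8°] uniform, h=5: θ=247.3° here. β=17.9, B=73.4. 5·17.9/73.4 = 1.2193 → s = 14.2193

14.2193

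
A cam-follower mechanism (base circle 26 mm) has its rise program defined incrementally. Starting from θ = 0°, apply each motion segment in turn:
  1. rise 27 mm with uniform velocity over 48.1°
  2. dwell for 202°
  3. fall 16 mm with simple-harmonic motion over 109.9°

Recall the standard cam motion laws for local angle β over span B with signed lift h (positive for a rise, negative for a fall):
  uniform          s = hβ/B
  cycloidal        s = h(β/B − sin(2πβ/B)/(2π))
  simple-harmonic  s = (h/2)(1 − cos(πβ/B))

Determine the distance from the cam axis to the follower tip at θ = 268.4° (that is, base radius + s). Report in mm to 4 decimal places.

seg 1 [0°–48.1°] uniform, h=27: full span → s += 27 → s = 27.0000
seg 2 [48.1°–250.1°] dwell: s stays 27.0000
seg 3 [250.1°–360°] simple-harmonic, h=-16: θ=268.4° here. β=18.3, B=109.9. -16/2·(1 − cos(π·0.1665)) = -1.0699 → s = 25.9301
radial distance = base radius + s = 26 + 25.9301 = 51.9301

51.9301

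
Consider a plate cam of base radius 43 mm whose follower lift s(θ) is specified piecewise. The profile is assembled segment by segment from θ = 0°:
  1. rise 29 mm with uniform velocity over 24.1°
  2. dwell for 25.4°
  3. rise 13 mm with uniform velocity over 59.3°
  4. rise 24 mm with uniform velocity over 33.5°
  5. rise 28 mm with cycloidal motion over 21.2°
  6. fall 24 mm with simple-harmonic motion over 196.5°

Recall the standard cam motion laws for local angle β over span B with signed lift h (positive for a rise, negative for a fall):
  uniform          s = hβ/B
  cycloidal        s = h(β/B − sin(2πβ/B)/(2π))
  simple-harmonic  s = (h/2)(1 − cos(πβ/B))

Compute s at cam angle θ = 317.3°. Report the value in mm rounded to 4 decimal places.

seg 1 [0°–24.1°] uniform, h=29: full span → s += 29 → s = 29.0000
seg 2 [24.1°–49.5°] dwell: s stays 29.0000
seg 3 [49.5°–108.8°] uniform, h=13: full span → s += 13 → s = 42.0000
seg 4 [108.8°–142.3°] uniform, h=24: full span → s += 24 → s = 66.0000
seg 5 [142.3°–163.5°] cycloidal, h=28: full span → s += 28 → s = 94.0000
seg 6 [163.5°–360°] simple-harmonic, h=-24: θ=317.3° here. β=153.8, B=196.5. -24/2·(1 − cos(π·0.7827)) = -21.3106 → s = 72.6894

72.6894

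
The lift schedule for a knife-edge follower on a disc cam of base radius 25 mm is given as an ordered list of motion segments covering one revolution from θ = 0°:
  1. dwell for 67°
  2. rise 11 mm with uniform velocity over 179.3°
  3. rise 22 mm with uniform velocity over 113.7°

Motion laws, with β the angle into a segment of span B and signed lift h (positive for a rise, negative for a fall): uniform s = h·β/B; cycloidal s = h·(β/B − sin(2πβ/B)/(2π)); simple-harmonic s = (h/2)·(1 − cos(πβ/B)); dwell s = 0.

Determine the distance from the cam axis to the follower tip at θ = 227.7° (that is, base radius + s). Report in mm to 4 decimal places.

seg 1 [0°–67°] dwell: s stays 0.0000
seg 2 [67°–246.3°] uniform, h=11: θ=227.7° here. β=160.7, B=179.3. 11·160.7/179.3 = 9.8589 → s = 9.8589
radial distance = base radius + s = 25 + 9.8589 = 34.8589

34.8589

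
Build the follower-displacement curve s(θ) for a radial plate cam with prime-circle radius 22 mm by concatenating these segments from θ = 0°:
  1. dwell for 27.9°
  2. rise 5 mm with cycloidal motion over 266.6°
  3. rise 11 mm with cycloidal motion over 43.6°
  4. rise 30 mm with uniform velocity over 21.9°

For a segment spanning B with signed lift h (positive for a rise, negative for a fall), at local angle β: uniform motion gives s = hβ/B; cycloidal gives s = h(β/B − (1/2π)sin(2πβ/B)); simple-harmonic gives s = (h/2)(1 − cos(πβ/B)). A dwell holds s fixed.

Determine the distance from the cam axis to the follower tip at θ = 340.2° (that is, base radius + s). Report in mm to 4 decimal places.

seg 1 [0°–27.9°] dwell: s stays 0.0000
seg 2 [27.9°–294.5°] cycloidal, h=5: full span → s += 5 → s = 5.0000
seg 3 [294.5°–338.1°] cycloidal, h=11: full span → s += 11 → s = 16.0000
seg 4 [338.1°–360°] uniform, h=30: θ=340.2° here. β=2.1, B=21.9. 30·2.1/21.9 = 2.8767 → s = 18.8767
radial distance = base radius + s = 22 + 18.8767 = 40.8767

40.8767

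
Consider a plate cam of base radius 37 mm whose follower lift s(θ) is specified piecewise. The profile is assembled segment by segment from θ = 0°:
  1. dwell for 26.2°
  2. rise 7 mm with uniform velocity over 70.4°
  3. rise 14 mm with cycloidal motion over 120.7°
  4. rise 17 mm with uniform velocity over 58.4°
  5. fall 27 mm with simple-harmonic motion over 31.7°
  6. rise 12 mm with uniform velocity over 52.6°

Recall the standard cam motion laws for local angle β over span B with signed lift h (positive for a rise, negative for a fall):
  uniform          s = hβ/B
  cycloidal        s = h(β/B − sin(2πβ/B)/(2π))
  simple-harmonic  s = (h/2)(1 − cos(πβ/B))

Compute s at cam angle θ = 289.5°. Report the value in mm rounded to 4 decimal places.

seg 1 [0°–26.2°] dwell: s stays 0.0000
seg 2 [26.2°–96.6°] uniform, h=7: full span → s += 7 → s = 7.0000
seg 3 [96.6°–217.3°] cycloidal, h=14: full span → s += 14 → s = 21.0000
seg 4 [217.3°–275.7°] uniform, h=17: full span → s += 17 → s = 38.0000
seg 5 [275.7°–307.4°] simple-harmonic, h=-27: θ=289.5° here. β=13.8, B=31.7. -27/2·(1 − cos(π·0.4353)) = -10.7761 → s = 27.2239

27.2239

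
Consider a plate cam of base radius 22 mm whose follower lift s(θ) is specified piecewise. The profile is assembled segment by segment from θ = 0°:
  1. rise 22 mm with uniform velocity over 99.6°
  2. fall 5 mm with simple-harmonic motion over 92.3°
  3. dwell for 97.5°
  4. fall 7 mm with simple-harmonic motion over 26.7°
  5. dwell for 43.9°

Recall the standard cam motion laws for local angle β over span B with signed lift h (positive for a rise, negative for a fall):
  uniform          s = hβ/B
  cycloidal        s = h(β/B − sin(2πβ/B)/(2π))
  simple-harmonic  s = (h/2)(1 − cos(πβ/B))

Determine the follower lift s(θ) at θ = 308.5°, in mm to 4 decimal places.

seg 1 [0°–99.6°] uniform, h=22: full span → s += 22 → s = 22.0000
seg 2 [99.6°–191.9°] simple-harmonic, h=-5: full span → s += -5 → s = 17.0000
seg 3 [191.9°–289.4°] dwell: s stays 17.0000
seg 4 [289.4°–316.1°] simple-harmonic, h=-7: θ=308.5° here. β=19.1, B=26.7. -7/2·(1 − cos(π·0.7154)) = -5.6914 → s = 11.3086

11.3086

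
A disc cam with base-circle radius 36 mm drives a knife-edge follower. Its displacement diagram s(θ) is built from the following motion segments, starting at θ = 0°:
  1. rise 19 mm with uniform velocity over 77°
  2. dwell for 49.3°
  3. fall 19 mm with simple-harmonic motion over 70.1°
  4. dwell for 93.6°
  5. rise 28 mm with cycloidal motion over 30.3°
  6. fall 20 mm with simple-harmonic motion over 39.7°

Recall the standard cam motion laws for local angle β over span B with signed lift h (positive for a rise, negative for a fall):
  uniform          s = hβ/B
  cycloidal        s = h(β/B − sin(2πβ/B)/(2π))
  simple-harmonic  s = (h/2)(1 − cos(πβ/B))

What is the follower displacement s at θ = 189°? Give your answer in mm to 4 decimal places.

seg 1 [0°–77°] uniform, h=19: full span → s += 19 → s = 19.0000
seg 2 [77°–126.3°] dwell: s stays 19.0000
seg 3 [126.3°–196.4°] simple-harmonic, h=-19: θ=189° here. β=62.7, B=70.1. -19/2·(1 − cos(π·0.8944)) = -18.4823 → s = 0.5177

0.5177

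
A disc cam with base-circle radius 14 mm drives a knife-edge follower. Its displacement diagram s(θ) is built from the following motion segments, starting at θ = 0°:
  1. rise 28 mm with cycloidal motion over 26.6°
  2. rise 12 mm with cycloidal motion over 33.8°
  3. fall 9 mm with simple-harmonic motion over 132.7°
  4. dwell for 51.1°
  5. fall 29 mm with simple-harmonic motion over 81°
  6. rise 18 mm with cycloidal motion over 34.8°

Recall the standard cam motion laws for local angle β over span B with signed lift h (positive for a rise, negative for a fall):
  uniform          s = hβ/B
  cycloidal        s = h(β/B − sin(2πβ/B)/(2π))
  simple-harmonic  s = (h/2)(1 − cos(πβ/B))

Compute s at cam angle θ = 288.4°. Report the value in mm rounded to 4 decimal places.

seg 1 [0°–26.6°] cycloidal, h=28: full span → s += 28 → s = 28.0000
seg 2 [26.6°–60.4°] cycloidal, h=12: full span → s += 12 → s = 40.0000
seg 3 [60.4°–193.1°] simple-harmonic, h=-9: full span → s += -9 → s = 31.0000
seg 4 [193.1°–244.2°] dwell: s stays 31.0000
seg 5 [244.2°–325.2°] simple-harmonic, h=-29: θ=288.4° here. β=44.2, B=81. -29/2·(1 − cos(π·0.5457)) = -16.5737 → s = 14.4263

14.4263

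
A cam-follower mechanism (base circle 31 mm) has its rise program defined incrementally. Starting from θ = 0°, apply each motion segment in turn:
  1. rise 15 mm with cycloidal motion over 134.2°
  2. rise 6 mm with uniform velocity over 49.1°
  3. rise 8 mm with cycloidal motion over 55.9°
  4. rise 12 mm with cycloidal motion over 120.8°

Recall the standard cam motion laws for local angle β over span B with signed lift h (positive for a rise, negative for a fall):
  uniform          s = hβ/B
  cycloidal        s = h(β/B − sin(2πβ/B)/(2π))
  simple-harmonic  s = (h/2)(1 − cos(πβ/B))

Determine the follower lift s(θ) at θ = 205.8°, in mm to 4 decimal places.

seg 1 [0°–134.2°] cycloidal, h=15: full span → s += 15 → s = 15.0000
seg 2 [134.2°–183.3°] uniform, h=6: full span → s += 6 → s = 21.0000
seg 3 [183.3°–239.2°] cycloidal, h=8: θ=205.8° here. β=22.5, B=55.9. 8·(0.4025 − sin(2π·0.4025)/(2π)) = 2.4879 → s = 23.4879

23.4879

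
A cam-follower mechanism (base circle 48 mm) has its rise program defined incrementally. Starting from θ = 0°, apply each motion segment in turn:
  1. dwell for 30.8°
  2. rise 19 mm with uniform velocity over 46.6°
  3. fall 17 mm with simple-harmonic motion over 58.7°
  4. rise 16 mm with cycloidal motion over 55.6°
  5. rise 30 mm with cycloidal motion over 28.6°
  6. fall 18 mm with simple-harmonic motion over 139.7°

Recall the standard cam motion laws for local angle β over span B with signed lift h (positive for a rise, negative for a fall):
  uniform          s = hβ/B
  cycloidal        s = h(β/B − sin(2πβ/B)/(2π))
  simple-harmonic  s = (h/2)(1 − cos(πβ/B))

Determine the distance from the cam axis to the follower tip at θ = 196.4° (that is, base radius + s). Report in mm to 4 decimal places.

seg 1 [0°–30.8°] dwell: s stays 0.0000
seg 2 [30.8°–77.4°] uniform, h=19: full span → s += 19 → s = 19.0000
seg 3 [77.4°–136.1°] simple-harmonic, h=-17: full span → s += -17 → s = 2.0000
seg 4 [136.1°–191.7°] cycloidal, h=16: full span → s += 16 → s = 18.0000
seg 5 [191.7°–220.3°] cycloidal, h=30: θ=196.4° here. β=4.7, B=28.6. 30·(0.1643 − sin(2π·0.1643)/(2π)) = 0.8305 → s = 18.8305
radial distance = base radius + s = 48 + 18.8305 = 66.8305

66.8305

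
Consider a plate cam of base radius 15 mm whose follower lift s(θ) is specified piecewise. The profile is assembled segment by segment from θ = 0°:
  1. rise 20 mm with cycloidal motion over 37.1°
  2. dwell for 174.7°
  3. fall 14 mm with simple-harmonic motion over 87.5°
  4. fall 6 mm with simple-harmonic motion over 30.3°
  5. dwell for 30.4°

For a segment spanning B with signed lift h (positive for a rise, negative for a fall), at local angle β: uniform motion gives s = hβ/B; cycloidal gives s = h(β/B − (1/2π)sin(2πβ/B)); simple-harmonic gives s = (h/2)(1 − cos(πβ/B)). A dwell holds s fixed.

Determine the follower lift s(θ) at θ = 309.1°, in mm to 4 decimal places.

seg 1 [0°–37.1°] cycloidal, h=20: full span → s += 20 → s = 20.0000
seg 2 [37.1°–211.8°] dwell: s stays 20.0000
seg 3 [211.8°–299.3°] simple-harmonic, h=-14: full span → s += -14 → s = 6.0000
seg 4 [299.3°–329.6°] simple-harmonic, h=-6: θ=309.1° here. β=9.8, B=30.3. -6/2·(1 − cos(π·0.3234)) = -1.4199 → s = 4.5801

4.5801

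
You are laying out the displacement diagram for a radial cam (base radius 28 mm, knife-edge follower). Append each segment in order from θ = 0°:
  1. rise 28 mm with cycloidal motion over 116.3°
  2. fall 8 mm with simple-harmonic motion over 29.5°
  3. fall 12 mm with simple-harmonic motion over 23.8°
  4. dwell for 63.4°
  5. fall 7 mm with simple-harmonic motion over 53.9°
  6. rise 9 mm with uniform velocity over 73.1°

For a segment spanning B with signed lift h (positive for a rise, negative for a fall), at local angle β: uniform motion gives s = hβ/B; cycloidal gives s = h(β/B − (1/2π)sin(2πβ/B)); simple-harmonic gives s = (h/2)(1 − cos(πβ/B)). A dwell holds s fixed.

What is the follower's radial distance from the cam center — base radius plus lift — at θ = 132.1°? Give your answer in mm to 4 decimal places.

seg 1 [0°–116.3°] cycloidal, h=28: full span → s += 28 → s = 28.0000
seg 2 [116.3°–145.8°] simple-harmonic, h=-8: θ=132.1° here. β=15.8, B=29.5. -8/2·(1 − cos(π·0.5356)) = -4.4463 → s = 23.5537
radial distance = base radius + s = 28 + 23.5537 = 51.5537

51.5537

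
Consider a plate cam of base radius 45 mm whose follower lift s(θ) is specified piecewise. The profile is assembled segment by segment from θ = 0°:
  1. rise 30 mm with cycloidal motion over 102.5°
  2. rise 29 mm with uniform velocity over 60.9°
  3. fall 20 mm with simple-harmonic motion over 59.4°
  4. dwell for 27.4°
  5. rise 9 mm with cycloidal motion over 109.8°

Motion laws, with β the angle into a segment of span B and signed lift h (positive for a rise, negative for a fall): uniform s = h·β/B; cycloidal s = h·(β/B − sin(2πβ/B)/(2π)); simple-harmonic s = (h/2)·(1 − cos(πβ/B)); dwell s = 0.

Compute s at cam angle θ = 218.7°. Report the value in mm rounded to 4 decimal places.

seg 1 [0°–102.5°] cycloidal, h=30: full span → s += 30 → s = 30.0000
seg 2 [102.5°–163.4°] uniform, h=29: full span → s += 29 → s = 59.0000
seg 3 [163.4°–222.8°] simple-harmonic, h=-20: θ=218.7° here. β=55.3, B=59.4. -20/2·(1 − cos(π·0.9310)) = -19.7658 → s = 39.2342

39.2342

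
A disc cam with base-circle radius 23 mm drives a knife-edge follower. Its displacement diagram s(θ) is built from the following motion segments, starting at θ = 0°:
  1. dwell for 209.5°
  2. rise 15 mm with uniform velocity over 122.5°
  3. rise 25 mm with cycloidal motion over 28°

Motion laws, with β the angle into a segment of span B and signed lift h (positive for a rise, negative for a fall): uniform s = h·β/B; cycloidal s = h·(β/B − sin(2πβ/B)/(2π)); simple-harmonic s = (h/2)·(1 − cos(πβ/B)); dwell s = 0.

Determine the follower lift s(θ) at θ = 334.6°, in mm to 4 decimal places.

seg 1 [0°–209.5°] dwell: s stays 0.0000
seg 2 [209.5°–332°] uniform, h=15: full span → s += 15 → s = 15.0000
seg 3 [332°–360°] cycloidal, h=25: θ=334.6° here. β=2.6, B=28. 25·(0.0929 − sin(2π·0.0929)/(2π)) = 0.1295 → s = 15.1295

15.1295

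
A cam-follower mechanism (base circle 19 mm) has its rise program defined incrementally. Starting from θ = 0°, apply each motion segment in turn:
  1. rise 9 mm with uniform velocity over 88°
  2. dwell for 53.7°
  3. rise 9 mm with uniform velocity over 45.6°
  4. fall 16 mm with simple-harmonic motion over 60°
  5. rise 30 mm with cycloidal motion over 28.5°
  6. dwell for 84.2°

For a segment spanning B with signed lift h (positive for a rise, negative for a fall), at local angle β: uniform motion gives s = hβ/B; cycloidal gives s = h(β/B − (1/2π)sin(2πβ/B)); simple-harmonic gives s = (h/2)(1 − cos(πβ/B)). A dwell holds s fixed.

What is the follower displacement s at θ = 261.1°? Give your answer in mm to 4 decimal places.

seg 1 [0°–88°] uniform, h=9: full span → s += 9 → s = 9.0000
seg 2 [88°–141.7°] dwell: s stays 9.0000
seg 3 [141.7°–187.3°] uniform, h=9: full span → s += 9 → s = 18.0000
seg 4 [187.3°–247.3°] simple-harmonic, h=-16: full span → s += -16 → s = 2.0000
seg 5 [247.3°–275.8°] cycloidal, h=30: θ=261.1° here. β=13.8, B=28.5. 30·(0.4842 − sin(2π·0.4842)/(2π)) = 14.0534 → s = 16.0534

16.0534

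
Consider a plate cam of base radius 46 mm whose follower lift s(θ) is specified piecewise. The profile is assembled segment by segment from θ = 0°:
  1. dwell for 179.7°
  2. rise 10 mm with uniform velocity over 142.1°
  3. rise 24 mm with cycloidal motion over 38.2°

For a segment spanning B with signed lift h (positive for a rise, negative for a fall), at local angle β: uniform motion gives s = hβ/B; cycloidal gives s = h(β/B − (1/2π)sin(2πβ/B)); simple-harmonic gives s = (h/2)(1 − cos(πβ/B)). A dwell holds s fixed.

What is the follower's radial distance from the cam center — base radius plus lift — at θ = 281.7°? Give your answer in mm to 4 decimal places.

seg 1 [0°–179.7°] dwell: s stays 0.0000
seg 2 [179.7°–321.8°] uniform, h=10: θ=281.7° here. β=102, B=142.1. 10·102/142.1 = 7.1780 → s = 7.1780
radial distance = base radius + s = 46 + 7.1780 = 53.1780

53.1780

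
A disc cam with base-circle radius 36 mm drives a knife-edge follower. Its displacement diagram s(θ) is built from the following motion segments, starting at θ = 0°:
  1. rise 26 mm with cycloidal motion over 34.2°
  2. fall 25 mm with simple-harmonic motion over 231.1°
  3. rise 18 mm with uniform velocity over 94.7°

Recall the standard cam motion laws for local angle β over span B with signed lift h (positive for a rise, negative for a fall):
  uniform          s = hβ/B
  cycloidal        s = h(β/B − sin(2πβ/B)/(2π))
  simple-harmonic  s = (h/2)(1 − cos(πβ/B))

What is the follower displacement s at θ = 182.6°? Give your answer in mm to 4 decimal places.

seg 1 [0°–34.2°] cycloidal, h=26: full span → s += 26 → s = 26.0000
seg 2 [34.2°–265.3°] simple-harmonic, h=-25: θ=182.6° here. β=148.4, B=231.1. -25/2·(1 − cos(π·0.6421)) = -17.8984 → s = 8.1016

8.1016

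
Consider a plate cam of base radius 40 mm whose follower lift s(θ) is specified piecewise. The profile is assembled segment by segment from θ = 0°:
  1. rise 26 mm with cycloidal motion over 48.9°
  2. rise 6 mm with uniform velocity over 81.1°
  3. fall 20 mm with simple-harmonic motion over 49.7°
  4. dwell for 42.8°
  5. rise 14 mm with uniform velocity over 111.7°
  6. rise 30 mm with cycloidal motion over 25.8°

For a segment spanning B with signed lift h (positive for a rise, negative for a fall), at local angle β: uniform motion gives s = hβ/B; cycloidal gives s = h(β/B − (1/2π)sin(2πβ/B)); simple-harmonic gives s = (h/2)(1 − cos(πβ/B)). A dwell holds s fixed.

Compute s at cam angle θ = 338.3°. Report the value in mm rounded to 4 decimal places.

seg 1 [0°–48.9°] cycloidal, h=26: full span → s += 26 → s = 26.0000
seg 2 [48.9°–130°] uniform, h=6: full span → s += 6 → s = 32.0000
seg 3 [130°–179.7°] simple-harmonic, h=-20: full span → s += -20 → s = 12.0000
seg 4 [179.7°–222.5°] dwell: s stays 12.0000
seg 5 [222.5°–334.2°] uniform, h=14: full span → s += 14 → s = 26.0000
seg 6 [334.2°–360°] cycloidal, h=30: θ=338.3° here. β=4.1, B=25.8. 30·(0.1589 − sin(2π·0.1589)/(2π)) = 0.7536 → s = 26.7536

26.7536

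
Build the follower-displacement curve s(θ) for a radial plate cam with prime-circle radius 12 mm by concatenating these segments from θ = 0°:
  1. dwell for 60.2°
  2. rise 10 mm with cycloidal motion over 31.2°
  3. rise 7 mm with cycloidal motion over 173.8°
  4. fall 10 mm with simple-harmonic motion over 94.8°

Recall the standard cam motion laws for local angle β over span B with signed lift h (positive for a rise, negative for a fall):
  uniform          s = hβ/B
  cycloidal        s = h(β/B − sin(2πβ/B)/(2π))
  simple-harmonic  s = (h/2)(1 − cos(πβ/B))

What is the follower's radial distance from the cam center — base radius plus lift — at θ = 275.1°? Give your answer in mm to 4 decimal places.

seg 1 [0°–60.2°] dwell: s stays 0.0000
seg 2 [60.2°–91.4°] cycloidal, h=10: full span → s += 10 → s = 10.0000
seg 3 [91.4°–265.2°] cycloidal, h=7: full span → s += 7 → s = 17.0000
seg 4 [265.2°–360°] simple-harmonic, h=-10: θ=275.1° here. β=9.9, B=94.8. -10/2·(1 − cos(π·0.1044)) = -0.2667 → s = 16.7333
radial distance = base radius + s = 12 + 16.7333 = 28.7333

28.7333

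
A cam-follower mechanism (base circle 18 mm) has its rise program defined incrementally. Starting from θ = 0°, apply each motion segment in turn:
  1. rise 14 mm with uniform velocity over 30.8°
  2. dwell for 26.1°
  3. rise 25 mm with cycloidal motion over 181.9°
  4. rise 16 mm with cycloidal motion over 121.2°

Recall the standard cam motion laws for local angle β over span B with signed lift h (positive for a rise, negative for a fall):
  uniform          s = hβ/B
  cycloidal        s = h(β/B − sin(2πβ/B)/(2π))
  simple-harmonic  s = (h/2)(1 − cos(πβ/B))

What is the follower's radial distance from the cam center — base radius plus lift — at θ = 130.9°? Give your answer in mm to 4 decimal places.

seg 1 [0°–30.8°] uniform, h=14: full span → s += 14 → s = 14.0000
seg 2 [30.8°–56.9°] dwell: s stays 14.0000
seg 3 [56.9°–238.8°] cycloidal, h=25: θ=130.9° here. β=74, B=181.9. 25·(0.4068 − sin(2π·0.4068)/(2π)) = 7.9717 → s = 21.9717
radial distance = base radius + s = 18 + 21.9717 = 39.9717

39.9717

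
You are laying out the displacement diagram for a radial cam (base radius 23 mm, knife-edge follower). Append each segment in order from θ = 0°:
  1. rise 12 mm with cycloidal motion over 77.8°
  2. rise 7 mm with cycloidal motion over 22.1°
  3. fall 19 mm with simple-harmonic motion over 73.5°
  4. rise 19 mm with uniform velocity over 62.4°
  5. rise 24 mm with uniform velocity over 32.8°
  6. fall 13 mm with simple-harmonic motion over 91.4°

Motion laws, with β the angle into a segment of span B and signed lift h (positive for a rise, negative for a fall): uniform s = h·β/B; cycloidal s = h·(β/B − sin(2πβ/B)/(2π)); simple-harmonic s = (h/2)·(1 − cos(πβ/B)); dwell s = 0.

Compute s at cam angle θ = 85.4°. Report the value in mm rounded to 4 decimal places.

seg 1 [0°–77.8°] cycloidal, h=12: full span → s += 12 → s = 12.0000
seg 2 [77.8°–99.9°] cycloidal, h=7: θ=85.4° here. β=7.6, B=22.1. 7·(0.3439 − sin(2π·0.3439)/(2π)) = 1.4815 → s = 13.4815

13.4815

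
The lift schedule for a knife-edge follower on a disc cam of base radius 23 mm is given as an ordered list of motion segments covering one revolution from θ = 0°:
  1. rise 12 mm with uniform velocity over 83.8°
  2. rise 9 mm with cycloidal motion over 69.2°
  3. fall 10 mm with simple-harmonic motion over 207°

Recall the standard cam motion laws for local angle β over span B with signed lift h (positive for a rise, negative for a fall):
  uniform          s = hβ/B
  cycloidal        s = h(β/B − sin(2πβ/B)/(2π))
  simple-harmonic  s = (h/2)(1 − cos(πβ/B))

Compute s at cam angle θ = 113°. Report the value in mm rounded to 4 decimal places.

seg 1 [0°–83.8°] uniform, h=12: full span → s += 12 → s = 12.0000
seg 2 [83.8°–153°] cycloidal, h=9: θ=113° here. β=29.2, B=69.2. 9·(0.4220 − sin(2π·0.4220)/(2π)) = 3.1232 → s = 15.1232

15.1232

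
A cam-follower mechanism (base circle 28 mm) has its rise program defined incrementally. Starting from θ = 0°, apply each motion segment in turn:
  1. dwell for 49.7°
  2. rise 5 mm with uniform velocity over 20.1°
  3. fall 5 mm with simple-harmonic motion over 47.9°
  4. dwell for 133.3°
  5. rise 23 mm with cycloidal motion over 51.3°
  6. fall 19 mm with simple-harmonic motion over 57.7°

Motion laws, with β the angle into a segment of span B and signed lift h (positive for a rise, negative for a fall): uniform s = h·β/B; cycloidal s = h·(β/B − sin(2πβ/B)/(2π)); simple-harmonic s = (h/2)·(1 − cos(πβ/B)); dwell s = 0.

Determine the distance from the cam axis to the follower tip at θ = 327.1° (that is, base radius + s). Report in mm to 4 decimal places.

seg 1 [0°–49.7°] dwell: s stays 0.0000
seg 2 [49.7°–69.8°] uniform, h=5: full span → s += 5 → s = 5.0000
seg 3 [69.8°–117.7°] simple-harmonic, h=-5: full span → s += -5 → s = 0.0000
seg 4 [117.7°–251°] dwell: s stays 0.0000
seg 5 [251°–302.3°] cycloidal, h=23: full span → s += 23 → s = 23.0000
seg 6 [302.3°–360°] simple-harmonic, h=-19: θ=327.1° here. β=24.8, B=57.7. -19/2·(1 − cos(π·0.4298)) = -7.4221 → s = 15.5779
radial distance = base radius + s = 28 + 15.5779 = 43.5779

43.5779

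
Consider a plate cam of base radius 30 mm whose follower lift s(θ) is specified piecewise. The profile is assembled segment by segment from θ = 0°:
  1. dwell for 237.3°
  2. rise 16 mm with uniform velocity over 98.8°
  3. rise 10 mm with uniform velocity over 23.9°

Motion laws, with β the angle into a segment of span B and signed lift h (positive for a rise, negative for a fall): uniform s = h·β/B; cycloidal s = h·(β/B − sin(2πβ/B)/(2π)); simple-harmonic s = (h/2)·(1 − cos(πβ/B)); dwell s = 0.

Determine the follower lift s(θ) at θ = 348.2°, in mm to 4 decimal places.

seg 1 [0°–237.3°] dwell: s stays 0.0000
seg 2 [237.3°–336.1°] uniform, h=16: full span → s += 16 → s = 16.0000
seg 3 [336.1°–360°] uniform, h=10: θ=348.2° here. β=12.1, B=23.9. 10·12.1/23.9 = 5.0628 → s = 21.0628

21.0628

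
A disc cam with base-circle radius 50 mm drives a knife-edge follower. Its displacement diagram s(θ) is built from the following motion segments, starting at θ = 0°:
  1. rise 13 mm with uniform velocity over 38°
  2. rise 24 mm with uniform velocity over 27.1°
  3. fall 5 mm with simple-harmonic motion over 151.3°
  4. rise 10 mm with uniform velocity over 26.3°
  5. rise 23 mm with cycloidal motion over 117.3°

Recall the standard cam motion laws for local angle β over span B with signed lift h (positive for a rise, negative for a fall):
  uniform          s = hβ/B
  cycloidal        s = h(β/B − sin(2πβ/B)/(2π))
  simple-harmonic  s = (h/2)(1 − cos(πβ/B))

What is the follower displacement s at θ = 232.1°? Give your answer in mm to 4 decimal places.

seg 1 [0°–38°] uniform, h=13: full span → s += 13 → s = 13.0000
seg 2 [38°–65.1°] uniform, h=24: full span → s += 24 → s = 37.0000
seg 3 [65.1°–216.4°] simple-harmonic, h=-5: full span → s += -5 → s = 32.0000
seg 4 [216.4°–242.7°] uniform, h=10: θ=232.1° here. β=15.7, B=26.3. 10·15.7/26.3 = 5.9696 → s = 37.9696

37.9696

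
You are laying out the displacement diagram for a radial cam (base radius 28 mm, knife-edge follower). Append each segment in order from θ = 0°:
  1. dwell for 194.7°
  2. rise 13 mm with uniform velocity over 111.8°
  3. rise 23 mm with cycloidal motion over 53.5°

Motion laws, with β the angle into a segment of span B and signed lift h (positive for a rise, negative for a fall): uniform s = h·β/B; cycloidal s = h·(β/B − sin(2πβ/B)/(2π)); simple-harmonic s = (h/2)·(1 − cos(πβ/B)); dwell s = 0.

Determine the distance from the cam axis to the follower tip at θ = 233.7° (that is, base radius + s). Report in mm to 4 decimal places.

seg 1 [0°–194.7°] dwell: s stays 0.0000
seg 2 [194.7°–306.5°] uniform, h=13: θ=233.7° here. β=39, B=111.8. 13·39/111.8 = 4.5349 → s = 4.5349
radial distance = base radius + s = 28 + 4.5349 = 32.5349

32.5349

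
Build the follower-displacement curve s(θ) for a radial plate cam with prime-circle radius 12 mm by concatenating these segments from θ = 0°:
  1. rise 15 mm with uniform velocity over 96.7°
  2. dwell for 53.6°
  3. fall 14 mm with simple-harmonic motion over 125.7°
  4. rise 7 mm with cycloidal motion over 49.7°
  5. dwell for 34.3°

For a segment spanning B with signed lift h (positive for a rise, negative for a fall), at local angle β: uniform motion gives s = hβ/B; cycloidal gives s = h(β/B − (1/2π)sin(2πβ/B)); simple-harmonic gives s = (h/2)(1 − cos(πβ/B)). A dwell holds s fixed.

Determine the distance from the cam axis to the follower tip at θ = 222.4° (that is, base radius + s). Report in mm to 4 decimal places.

seg 1 [0°–96.7°] uniform, h=15: full span → s += 15 → s = 15.0000
seg 2 [96.7°–150.3°] dwell: s stays 15.0000
seg 3 [150.3°–276°] simple-harmonic, h=-14: θ=222.4° here. β=72.1, B=125.7. -14/2·(1 − cos(π·0.5736)) = -8.6039 → s = 6.3961
radial distance = base radius + s = 12 + 6.3961 = 18.3961

18.3961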